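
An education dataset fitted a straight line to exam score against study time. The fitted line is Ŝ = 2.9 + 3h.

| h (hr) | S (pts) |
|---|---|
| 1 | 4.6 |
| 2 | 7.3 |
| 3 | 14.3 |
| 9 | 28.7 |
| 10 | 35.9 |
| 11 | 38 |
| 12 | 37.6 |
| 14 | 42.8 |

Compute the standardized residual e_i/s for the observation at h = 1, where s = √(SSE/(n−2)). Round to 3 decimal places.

h=1: Ŝ = 2.9 + 3·1 = 5.9; e = 4.6 − 5.9 = -1.3
h=2: Ŝ = 2.9 + 3·2 = 8.9; e = 7.3 − 8.9 = -1.6
h=3: Ŝ = 2.9 + 3·3 = 11.9; e = 14.3 − 11.9 = 2.4
h=9: Ŝ = 2.9 + 3·9 = 29.9; e = 28.7 − 29.9 = -1.2
h=10: Ŝ = 2.9 + 3·10 = 32.9; e = 35.9 − 32.9 = 3
h=11: Ŝ = 2.9 + 3·11 = 35.9; e = 38 − 35.9 = 2.1
h=12: Ŝ = 2.9 + 3·12 = 38.9; e = 37.6 − 38.9 = -1.3
h=14: Ŝ = 2.9 + 3·14 = 44.9; e = 42.8 − 44.9 = -2.1
SSE = 1.69 + 2.56 + 5.76 + 1.44 + 9 + 4.41 + 1.69 + 4.41 = 30.96
s = √(30.96/6) = 2.27156
e/s = -1.3 / 2.27156 = -0.572

-0.572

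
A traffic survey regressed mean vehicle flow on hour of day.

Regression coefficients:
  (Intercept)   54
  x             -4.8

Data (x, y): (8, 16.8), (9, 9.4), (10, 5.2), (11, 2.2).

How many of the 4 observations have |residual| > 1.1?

x=8: ŷ = 54 − 4.8·8 = 15.6; r = 16.8 − 15.6 = 1.2
x=9: ŷ = 54 − 4.8·9 = 10.8; r = 9.4 − 10.8 = -1.4
x=10: ŷ = 54 − 4.8·10 = 6; r = 5.2 − 6 = -0.8
x=11: ŷ = 54 − 4.8·11 = 1.2; r = 2.2 − 1.2 = 1
|r| > 1.1: x=8 (|r|=1.2), x=9 (|r|=1.4) → 2

2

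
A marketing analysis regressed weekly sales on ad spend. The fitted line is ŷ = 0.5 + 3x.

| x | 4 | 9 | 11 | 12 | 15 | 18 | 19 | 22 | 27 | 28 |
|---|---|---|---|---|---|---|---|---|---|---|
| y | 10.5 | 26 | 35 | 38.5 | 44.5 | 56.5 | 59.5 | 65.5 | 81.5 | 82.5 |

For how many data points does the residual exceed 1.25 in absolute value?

x=4: ŷ = 0.5 + 3·4 = 12.5; e = 10.5 − 12.5 = -2
x=9: ŷ = 0.5 + 3·9 = 27.5; e = 26 − 27.5 = -1.5
x=11: ŷ = 0.5 + 3·11 = 33.5; e = 35 − 33.5 = 1.5
x=12: ŷ = 0.5 + 3·12 = 36.5; e = 38.5 − 36.5 = 2
x=15: ŷ = 0.5 + 3·15 = 45.5; e = 44.5 − 45.5 = -1
x=18: ŷ = 0.5 + 3·18 = 54.5; e = 56.5 − 54.5 = 2
x=19: ŷ = 0.5 + 3·19 = 57.5; e = 59.5 − 57.5 = 2
x=22: ŷ = 0.5 + 3·22 = 66.5; e = 65.5 − 66.5 = -1
x=27: ŷ = 0.5 + 3·27 = 81.5; e = 81.5 − 81.5 = 0
x=28: ŷ = 0.5 + 3·28 = 84.5; e = 82.5 − 84.5 = -2
|e| > 1.25: x=4 (|e|=2), x=9 (|e|=1.5), x=11 (|e|=1.5), x=12 (|e|=2), x=18 (|e|=2), x=19 (|e|=2), x=28 (|e|=2) → 7

7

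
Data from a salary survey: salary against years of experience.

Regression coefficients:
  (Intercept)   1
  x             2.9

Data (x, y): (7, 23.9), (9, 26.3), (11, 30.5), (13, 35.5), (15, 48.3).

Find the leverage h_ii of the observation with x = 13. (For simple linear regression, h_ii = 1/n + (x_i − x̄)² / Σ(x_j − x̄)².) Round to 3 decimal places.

x̄ = (7 + 9 + 11 + 13 + 15)/5 = 11
Σ(x − x̄)² = 16 + 4 + 0 + 4 + 16 = 40
h = 1/5 + (2)²/40 = 0.2 + 0.1 = 0.300

h = 0.300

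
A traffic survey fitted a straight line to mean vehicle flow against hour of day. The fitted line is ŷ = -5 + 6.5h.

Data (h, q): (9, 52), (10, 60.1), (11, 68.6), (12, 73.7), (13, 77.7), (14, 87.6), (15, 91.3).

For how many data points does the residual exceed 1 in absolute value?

h=9: ŷ = -5 + 6.5·9 = 53.5; r = 52 − 53.5 = -1.5
h=10: ŷ = -5 + 6.5·10 = 60; r = 60.1 − 60 = 0.1
h=11: ŷ = -5 + 6.5·11 = 66.5; r = 68.6 − 66.5 = 2.1
h=12: ŷ = -5 + 6.5·12 = 73; r = 73.7 − 73 = 0.7
h=13: ŷ = -5 + 6.5·13 = 79.5; r = 77.7 − 79.5 = -1.8
h=14: ŷ = -5 + 6.5·14 = 86; r = 87.6 − 86 = 1.6
h=15: ŷ = -5 + 6.5·15 = 92.5; r = 91.3 − 92.5 = -1.2
|r| > 1: h=9 (|r|=1.5), h=11 (|r|=2.1), h=13 (|r|=1.8), h=14 (|r|=1.6), h=15 (|r|=1.2) → 5

5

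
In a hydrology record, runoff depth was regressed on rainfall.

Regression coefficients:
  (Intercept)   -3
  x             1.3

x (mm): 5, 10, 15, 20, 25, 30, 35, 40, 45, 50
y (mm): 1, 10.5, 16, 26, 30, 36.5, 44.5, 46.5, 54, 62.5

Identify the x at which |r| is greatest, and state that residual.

x=5: ŷ = -3 + 1.3·5 = 3.5; r = 1 − 3.5 = -2.5
x=10: ŷ = -3 + 1.3·10 = 10; r = 10.5 − 10 = 0.5
x=15: ŷ = -3 + 1.3·15 = 16.5; r = 16 − 16.5 = -0.5
x=20: ŷ = -3 + 1.3·20 = 23; r = 26 − 23 = 3
x=25: ŷ = -3 + 1.3·25 = 29.5; r = 30 − 29.5 = 0.5
x=30: ŷ = -3 + 1.3·30 = 36; r = 36.5 − 36 = 0.5
x=35: ŷ = -3 + 1.3·35 = 42.5; r = 44.5 − 42.5 = 2
x=40: ŷ = -3 + 1.3·40 = 49; r = 46.5 − 49 = -2.5
x=45: ŷ = -3 + 1.3·45 = 55.5; r = 54 − 55.5 = -1.5
x=50: ŷ = -3 + 1.3·50 = 62; r = 62.5 − 62 = 0.5
Largest |r| is 3 at x = 20, residual 3.

x = 20, r = 3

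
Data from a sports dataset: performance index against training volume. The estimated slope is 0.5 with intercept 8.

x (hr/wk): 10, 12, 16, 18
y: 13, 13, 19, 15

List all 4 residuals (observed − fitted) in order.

x=10: ŷ = 8 + 0.5·10 = 13; e = 13 − 13 = 0
x=12: ŷ = 8 + 0.5·12 = 14; e = 13 − 14 = -1
x=16: ŷ = 8 + 0.5·16 = 16; e = 19 − 16 = 3
x=18: ŷ = 8 + 0.5·18 = 17; e = 15 − 17 = -2

0, -1, 3, -2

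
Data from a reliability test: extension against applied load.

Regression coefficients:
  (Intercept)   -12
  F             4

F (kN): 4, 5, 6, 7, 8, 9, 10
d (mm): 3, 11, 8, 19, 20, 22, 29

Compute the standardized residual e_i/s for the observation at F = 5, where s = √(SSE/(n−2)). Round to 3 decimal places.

1.061

F=4: ŷ = -12 + 4·4 = 4; e = 3 − 4 = -1
F=5: ŷ = -12 + 4·5 = 8; e = 11 − 8 = 3
F=6: ŷ = -12 + 4·6 = 12; e = 8 − 12 = -4
F=7: ŷ = -12 + 4·7 = 16; e = 19 − 16 = 3
F=8: ŷ = -12 + 4·8 = 20; e = 20 − 20 = 0
F=9: ŷ = -12 + 4·9 = 24; e = 22 − 24 = -2
F=10: ŷ = -12 + 4·10 = 28; e = 29 − 28 = 1
SSE = 1 + 9 + 16 + 9 + 0 + 4 + 1 = 40
s = √(40/5) = 2.82843
e/s = 3 / 2.82843 = 1.061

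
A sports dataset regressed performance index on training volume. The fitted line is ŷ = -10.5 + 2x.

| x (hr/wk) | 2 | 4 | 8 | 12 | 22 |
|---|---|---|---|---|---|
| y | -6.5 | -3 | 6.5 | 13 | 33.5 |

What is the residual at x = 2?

e = 0

ŷ = -10.5 + 2·2 = -6.5
e = -6.5 − (-6.5) = 0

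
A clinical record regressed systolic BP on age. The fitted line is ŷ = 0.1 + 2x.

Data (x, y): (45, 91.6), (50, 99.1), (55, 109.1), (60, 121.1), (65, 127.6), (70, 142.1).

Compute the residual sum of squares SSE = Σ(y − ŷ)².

x=45: ŷ = 0.1 + 2·45 = 90.1; e = 91.6 − 90.1 = 1.5
x=50: ŷ = 0.1 + 2·50 = 100.1; e = 99.1 − 100.1 = -1
x=55: ŷ = 0.1 + 2·55 = 110.1; e = 109.1 − 110.1 = -1
x=60: ŷ = 0.1 + 2·60 = 120.1; e = 121.1 − 120.1 = 1
x=65: ŷ = 0.1 + 2·65 = 130.1; e = 127.6 − 130.1 = -2.5
x=70: ŷ = 0.1 + 2·70 = 140.1; e = 142.1 − 140.1 = 2
SSE = 2.25 + 1 + 1 + 1 + 6.25 + 4 = 15.5

SSE = 15.5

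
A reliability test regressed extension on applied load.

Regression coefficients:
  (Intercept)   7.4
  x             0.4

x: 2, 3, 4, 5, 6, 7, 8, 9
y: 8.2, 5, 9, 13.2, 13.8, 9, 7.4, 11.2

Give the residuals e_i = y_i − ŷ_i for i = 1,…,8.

x=2: ŷ = 7.4 + 0.4·2 = 8.2; e = 8.2 − 8.2 = 0
x=3: ŷ = 7.4 + 0.4·3 = 8.6; e = 5 − 8.6 = -3.6
x=4: ŷ = 7.4 + 0.4·4 = 9; e = 9 − 9 = 0
x=5: ŷ = 7.4 + 0.4·5 = 9.4; e = 13.2 − 9.4 = 3.8
x=6: ŷ = 7.4 + 0.4·6 = 9.8; e = 13.8 − 9.8 = 4
x=7: ŷ = 7.4 + 0.4·7 = 10.2; e = 9 − 10.2 = -1.2
x=8: ŷ = 7.4 + 0.4·8 = 10.6; e = 7.4 − 10.6 = -3.2
x=9: ŷ = 7.4 + 0.4·9 = 11; e = 11.2 − 11 = 0.2

0, -3.6, 0, 3.8, 4, -1.2, -3.2, 0.2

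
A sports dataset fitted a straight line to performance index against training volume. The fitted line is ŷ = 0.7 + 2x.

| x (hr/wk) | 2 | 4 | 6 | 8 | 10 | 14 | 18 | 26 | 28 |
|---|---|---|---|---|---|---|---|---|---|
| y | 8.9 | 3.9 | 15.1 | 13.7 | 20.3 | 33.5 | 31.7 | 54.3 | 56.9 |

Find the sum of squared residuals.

x=2: ŷ = 0.7 + 2·2 = 4.7; e = 8.9 − 4.7 = 4.2
x=4: ŷ = 0.7 + 2·4 = 8.7; e = 3.9 − 8.7 = -4.8
x=6: ŷ = 0.7 + 2·6 = 12.7; e = 15.1 − 12.7 = 2.4
x=8: ŷ = 0.7 + 2·8 = 16.7; e = 13.7 − 16.7 = -3
x=10: ŷ = 0.7 + 2·10 = 20.7; e = 20.3 − 20.7 = -0.4
x=14: ŷ = 0.7 + 2·14 = 28.7; e = 33.5 − 28.7 = 4.8
x=18: ŷ = 0.7 + 2·18 = 36.7; e = 31.7 − 36.7 = -5
x=26: ŷ = 0.7 + 2·26 = 52.7; e = 54.3 − 52.7 = 1.6
x=28: ŷ = 0.7 + 2·28 = 56.7; e = 56.9 − 56.7 = 0.2
SSE = 17.64 + 23.04 + 5.76 + 9 + 0.16 + 23.04 + 25 + 2.56 + 0.04 = 106.24

SSE = 106.24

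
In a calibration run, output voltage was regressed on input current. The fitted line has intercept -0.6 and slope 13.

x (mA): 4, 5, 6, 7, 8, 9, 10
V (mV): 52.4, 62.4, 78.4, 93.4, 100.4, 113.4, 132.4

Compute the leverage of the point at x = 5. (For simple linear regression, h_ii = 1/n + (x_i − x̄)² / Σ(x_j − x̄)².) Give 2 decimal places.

x̄ = (4 + 5 + 6 + 7 + 8 + 9 + 10)/7 = 7
Σ(x − x̄)² = 9 + 4 + 1 + 0 + 1 + 4 + 9 = 28
h = 1/7 + (-2)²/28 = 0.142857 + 0.142857 = 0.29

h = 0.29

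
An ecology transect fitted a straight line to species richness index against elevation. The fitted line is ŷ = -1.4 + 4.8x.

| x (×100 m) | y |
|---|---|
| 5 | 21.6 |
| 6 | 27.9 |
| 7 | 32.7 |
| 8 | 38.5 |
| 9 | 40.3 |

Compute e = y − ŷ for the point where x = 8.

ŷ = -1.4 + 4.8·8 = 37
e = 38.5 − 37 = 1.5

e = 1.5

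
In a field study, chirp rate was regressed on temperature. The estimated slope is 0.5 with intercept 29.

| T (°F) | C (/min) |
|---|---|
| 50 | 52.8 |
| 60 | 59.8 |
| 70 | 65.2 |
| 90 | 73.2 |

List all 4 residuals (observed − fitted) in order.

-1.2, 0.8, 1.2, -0.8

T=50: ŷ = 29 + 0.5·50 = 54; e = 52.8 − 54 = -1.2
T=60: ŷ = 29 + 0.5·60 = 59; e = 59.8 − 59 = 0.8
T=70: ŷ = 29 + 0.5·70 = 64; e = 65.2 − 64 = 1.2
T=90: ŷ = 29 + 0.5·90 = 74; e = 73.2 − 74 = -0.8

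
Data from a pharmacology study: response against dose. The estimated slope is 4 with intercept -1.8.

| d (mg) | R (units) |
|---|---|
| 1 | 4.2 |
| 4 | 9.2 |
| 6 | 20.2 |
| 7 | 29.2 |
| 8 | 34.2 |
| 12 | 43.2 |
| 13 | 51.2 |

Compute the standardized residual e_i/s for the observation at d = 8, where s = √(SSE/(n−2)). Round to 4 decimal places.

1.0847

d=1: ŷ = -1.8 + 4·1 = 2.2; e = 4.2 − 2.2 = 2
d=4: ŷ = -1.8 + 4·4 = 14.2; e = 9.2 − 14.2 = -5
d=6: ŷ = -1.8 + 4·6 = 22.2; e = 20.2 − 22.2 = -2
d=7: ŷ = -1.8 + 4·7 = 26.2; e = 29.2 − 26.2 = 3
d=8: ŷ = -1.8 + 4·8 = 30.2; e = 34.2 − 30.2 = 4
d=12: ŷ = -1.8 + 4·12 = 46.2; e = 43.2 − 46.2 = -3
d=13: ŷ = -1.8 + 4·13 = 50.2; e = 51.2 − 50.2 = 1
SSE = 4 + 25 + 4 + 9 + 16 + 9 + 1 = 68
s = √(68/5) = 3.68782
e/s = 4 / 3.68782 = 1.0847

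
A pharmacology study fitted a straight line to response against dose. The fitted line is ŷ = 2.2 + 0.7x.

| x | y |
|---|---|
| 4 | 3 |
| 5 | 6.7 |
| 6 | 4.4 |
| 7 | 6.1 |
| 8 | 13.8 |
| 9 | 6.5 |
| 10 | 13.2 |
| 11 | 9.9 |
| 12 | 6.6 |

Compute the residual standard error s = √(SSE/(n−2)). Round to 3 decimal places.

x=4: ŷ = 2.2 + 0.7·4 = 5; e = 3 − 5 = -2
x=5: ŷ = 2.2 + 0.7·5 = 5.7; e = 6.7 − 5.7 = 1
x=6: ŷ = 2.2 + 0.7·6 = 6.4; e = 4.4 − 6.4 = -2
x=7: ŷ = 2.2 + 0.7·7 = 7.1; e = 6.1 − 7.1 = -1
x=8: ŷ = 2.2 + 0.7·8 = 7.8; e = 13.8 − 7.8 = 6
x=9: ŷ = 2.2 + 0.7·9 = 8.5; e = 6.5 − 8.5 = -2
x=10: ŷ = 2.2 + 0.7·10 = 9.2; e = 13.2 − 9.2 = 4
x=11: ŷ = 2.2 + 0.7·11 = 9.9; e = 9.9 − 9.9 = 0
x=12: ŷ = 2.2 + 0.7·12 = 10.6; e = 6.6 − 10.6 = -4
SSE = 4 + 1 + 4 + 1 + 36 + 4 + 16 + 0 + 16 = 82
s = √(82/7) = √11.7143 ≈ 3.423

s = 3.423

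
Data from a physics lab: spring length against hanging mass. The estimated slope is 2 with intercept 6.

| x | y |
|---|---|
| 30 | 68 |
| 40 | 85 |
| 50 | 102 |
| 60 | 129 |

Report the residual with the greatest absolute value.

e = -4

x=30: ŷ = 6 + 2·30 = 66; e = 68 − 66 = 2
x=40: ŷ = 6 + 2·40 = 86; e = 85 − 86 = -1
x=50: ŷ = 6 + 2·50 = 106; e = 102 − 106 = -4
x=60: ŷ = 6 + 2·60 = 126; e = 129 − 126 = 3
Largest |e| is 4 at x = 50, residual -4.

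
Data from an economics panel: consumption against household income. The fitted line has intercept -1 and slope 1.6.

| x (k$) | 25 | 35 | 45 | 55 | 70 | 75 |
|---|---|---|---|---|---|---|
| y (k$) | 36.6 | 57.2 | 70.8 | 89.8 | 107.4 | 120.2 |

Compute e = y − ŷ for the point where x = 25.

e = -2.4

ŷ = -1 + 1.6·25 = 39
e = 36.6 − 39 = -2.4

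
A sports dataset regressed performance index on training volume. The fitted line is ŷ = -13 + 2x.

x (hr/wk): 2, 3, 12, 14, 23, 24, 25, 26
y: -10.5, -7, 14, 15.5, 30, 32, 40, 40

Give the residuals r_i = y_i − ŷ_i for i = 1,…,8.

-1.5, 0, 3, 0.5, -3, -3, 3, 1

x=2: ŷ = -13 + 2·2 = -9; r = -10.5 − (-9) = -1.5
x=3: ŷ = -13 + 2·3 = -7; r = -7 − (-7) = 0
x=12: ŷ = -13 + 2·12 = 11; r = 14 − 11 = 3
x=14: ŷ = -13 + 2·14 = 15; r = 15.5 − 15 = 0.5
x=23: ŷ = -13 + 2·23 = 33; r = 30 − 33 = -3
x=24: ŷ = -13 + 2·24 = 35; r = 32 − 35 = -3
x=25: ŷ = -13 + 2·25 = 37; r = 40 − 37 = 3
x=26: ŷ = -13 + 2·26 = 39; r = 40 − 39 = 1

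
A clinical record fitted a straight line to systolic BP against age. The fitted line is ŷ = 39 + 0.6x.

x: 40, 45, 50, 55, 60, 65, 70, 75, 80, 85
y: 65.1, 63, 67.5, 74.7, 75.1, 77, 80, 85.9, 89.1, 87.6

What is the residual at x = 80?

e = 2.1

ŷ = 39 + 0.6·80 = 87
e = 89.1 − 87 = 2.1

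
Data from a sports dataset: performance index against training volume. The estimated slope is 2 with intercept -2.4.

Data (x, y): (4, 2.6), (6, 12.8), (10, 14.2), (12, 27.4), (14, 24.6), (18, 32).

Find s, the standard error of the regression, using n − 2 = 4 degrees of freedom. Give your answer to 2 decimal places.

x=4: ŷ = -2.4 + 2·4 = 5.6; r = 2.6 − 5.6 = -3
x=6: ŷ = -2.4 + 2·6 = 9.6; r = 12.8 − 9.6 = 3.2
x=10: ŷ = -2.4 + 2·10 = 17.6; r = 14.2 − 17.6 = -3.4
x=12: ŷ = -2.4 + 2·12 = 21.6; r = 27.4 − 21.6 = 5.8
x=14: ŷ = -2.4 + 2·14 = 25.6; r = 24.6 − 25.6 = -1
x=18: ŷ = -2.4 + 2·18 = 33.6; r = 32 − 33.6 = -1.6
SSE = 9 + 10.24 + 11.56 + 33.64 + 1 + 2.56 = 68
s = √(68/4) = √17 ≈ 4.12

s = 4.12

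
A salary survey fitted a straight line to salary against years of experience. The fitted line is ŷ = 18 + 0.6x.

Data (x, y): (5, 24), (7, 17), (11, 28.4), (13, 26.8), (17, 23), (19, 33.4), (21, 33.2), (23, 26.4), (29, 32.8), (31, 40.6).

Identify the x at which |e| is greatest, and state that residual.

x=5: ŷ = 18 + 0.6·5 = 21; e = 24 − 21 = 3
x=7: ŷ = 18 + 0.6·7 = 22.2; e = 17 − 22.2 = -5.2
x=11: ŷ = 18 + 0.6·11 = 24.6; e = 28.4 − 24.6 = 3.8
x=13: ŷ = 18 + 0.6·13 = 25.8; e = 26.8 − 25.8 = 1
x=17: ŷ = 18 + 0.6·17 = 28.2; e = 23 − 28.2 = -5.2
x=19: ŷ = 18 + 0.6·19 = 29.4; e = 33.4 − 29.4 = 4
x=21: ŷ = 18 + 0.6·21 = 30.6; e = 33.2 − 30.6 = 2.6
x=23: ŷ = 18 + 0.6·23 = 31.8; e = 26.4 − 31.8 = -5.4
x=29: ŷ = 18 + 0.6·29 = 35.4; e = 32.8 − 35.4 = -2.6
x=31: ŷ = 18 + 0.6·31 = 36.6; e = 40.6 − 36.6 = 4
Largest |e| is 5.4 at x = 23, residual -5.4.

x = 23, e = -5.4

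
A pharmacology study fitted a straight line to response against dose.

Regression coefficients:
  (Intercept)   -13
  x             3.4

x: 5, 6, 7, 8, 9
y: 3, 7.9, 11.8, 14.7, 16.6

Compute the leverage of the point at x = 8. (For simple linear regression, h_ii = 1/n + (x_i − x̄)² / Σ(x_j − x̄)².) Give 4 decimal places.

h = 0.3000

x̄ = (5 + 6 + 7 + 8 + 9)/5 = 7
Σ(x − x̄)² = 4 + 1 + 0 + 1 + 4 = 10
h = 1/5 + (1)²/10 = 0.2 + 0.1 = 0.3000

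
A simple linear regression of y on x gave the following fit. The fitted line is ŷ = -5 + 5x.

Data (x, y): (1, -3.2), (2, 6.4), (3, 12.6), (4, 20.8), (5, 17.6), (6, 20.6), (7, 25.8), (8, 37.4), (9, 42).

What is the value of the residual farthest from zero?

r = 5.8

x=1: ŷ = -5 + 5·1 = 0; r = -3.2 − 0 = -3.2
x=2: ŷ = -5 + 5·2 = 5; r = 6.4 − 5 = 1.4
x=3: ŷ = -5 + 5·3 = 10; r = 12.6 − 10 = 2.6
x=4: ŷ = -5 + 5·4 = 15; r = 20.8 − 15 = 5.8
x=5: ŷ = -5 + 5·5 = 20; r = 17.6 − 20 = -2.4
x=6: ŷ = -5 + 5·6 = 25; r = 20.6 − 25 = -4.4
x=7: ŷ = -5 + 5·7 = 30; r = 25.8 − 30 = -4.2
x=8: ŷ = -5 + 5·8 = 35; r = 37.4 − 35 = 2.4
x=9: ŷ = -5 + 5·9 = 40; r = 42 − 40 = 2
Largest |r| is 5.8 at x = 4, residual 5.8.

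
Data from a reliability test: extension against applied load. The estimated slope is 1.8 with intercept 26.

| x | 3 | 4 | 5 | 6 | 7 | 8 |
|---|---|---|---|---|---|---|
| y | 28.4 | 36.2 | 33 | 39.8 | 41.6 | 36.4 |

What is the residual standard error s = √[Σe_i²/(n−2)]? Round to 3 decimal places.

s = 3.742

x=3: ŷ = 26 + 1.8·3 = 31.4; e = 28.4 − 31.4 = -3
x=4: ŷ = 26 + 1.8·4 = 33.2; e = 36.2 − 33.2 = 3
x=5: ŷ = 26 + 1.8·5 = 35; e = 33 − 35 = -2
x=6: ŷ = 26 + 1.8·6 = 36.8; e = 39.8 − 36.8 = 3
x=7: ŷ = 26 + 1.8·7 = 38.6; e = 41.6 − 38.6 = 3
x=8: ŷ = 26 + 1.8·8 = 40.4; e = 36.4 − 40.4 = -4
SSE = 9 + 9 + 4 + 9 + 9 + 16 = 56
s = √(56/4) = √14 ≈ 3.742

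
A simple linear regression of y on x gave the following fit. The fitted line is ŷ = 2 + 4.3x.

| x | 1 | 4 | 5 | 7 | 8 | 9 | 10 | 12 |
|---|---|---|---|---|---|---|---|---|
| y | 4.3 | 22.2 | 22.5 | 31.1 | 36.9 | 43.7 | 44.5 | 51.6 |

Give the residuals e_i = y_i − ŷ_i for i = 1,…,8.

-2, 3, -1, -1, 0.5, 3, -0.5, -2

x=1: ŷ = 2 + 4.3·1 = 6.3; e = 4.3 − 6.3 = -2
x=4: ŷ = 2 + 4.3·4 = 19.2; e = 22.2 − 19.2 = 3
x=5: ŷ = 2 + 4.3·5 = 23.5; e = 22.5 − 23.5 = -1
x=7: ŷ = 2 + 4.3·7 = 32.1; e = 31.1 − 32.1 = -1
x=8: ŷ = 2 + 4.3·8 = 36.4; e = 36.9 − 36.4 = 0.5
x=9: ŷ = 2 + 4.3·9 = 40.7; e = 43.7 − 40.7 = 3
x=10: ŷ = 2 + 4.3·10 = 45; e = 44.5 − 45 = -0.5
x=12: ŷ = 2 + 4.3·12 = 53.6; e = 51.6 − 53.6 = -2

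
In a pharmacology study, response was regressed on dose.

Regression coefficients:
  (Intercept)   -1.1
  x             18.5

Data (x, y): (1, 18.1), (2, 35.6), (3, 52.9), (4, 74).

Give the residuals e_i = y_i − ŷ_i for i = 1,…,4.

x=1: ŷ = -1.1 + 18.5·1 = 17.4; e = 18.1 − 17.4 = 0.7
x=2: ŷ = -1.1 + 18.5·2 = 35.9; e = 35.6 − 35.9 = -0.3
x=3: ŷ = -1.1 + 18.5·3 = 54.4; e = 52.9 − 54.4 = -1.5
x=4: ŷ = -1.1 + 18.5·4 = 72.9; e = 74 − 72.9 = 1.1

0.7, -0.3, -1.5, 1.1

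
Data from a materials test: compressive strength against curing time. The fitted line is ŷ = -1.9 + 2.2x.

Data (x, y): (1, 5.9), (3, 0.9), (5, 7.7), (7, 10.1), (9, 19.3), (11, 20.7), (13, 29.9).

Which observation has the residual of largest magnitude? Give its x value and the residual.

x=1: ŷ = -1.9 + 2.2·1 = 0.3; r = 5.9 − 0.3 = 5.6
x=3: ŷ = -1.9 + 2.2·3 = 4.7; r = 0.9 − 4.7 = -3.8
x=5: ŷ = -1.9 + 2.2·5 = 9.1; r = 7.7 − 9.1 = -1.4
x=7: ŷ = -1.9 + 2.2·7 = 13.5; r = 10.1 − 13.5 = -3.4
x=9: ŷ = -1.9 + 2.2·9 = 17.9; r = 19.3 − 17.9 = 1.4
x=11: ŷ = -1.9 + 2.2·11 = 22.3; r = 20.7 − 22.3 = -1.6
x=13: ŷ = -1.9 + 2.2·13 = 26.7; r = 29.9 − 26.7 = 3.2
Largest |r| is 5.6 at x = 1, residual 5.6.

x = 1, r = 5.6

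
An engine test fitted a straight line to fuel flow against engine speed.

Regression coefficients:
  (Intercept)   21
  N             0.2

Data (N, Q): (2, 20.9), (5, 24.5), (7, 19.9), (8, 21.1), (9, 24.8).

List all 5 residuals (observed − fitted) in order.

N=2: Q̂ = 21 + 0.2·2 = 21.4; e = 20.9 − 21.4 = -0.5
N=5: Q̂ = 21 + 0.2·5 = 22; e = 24.5 − 22 = 2.5
N=7: Q̂ = 21 + 0.2·7 = 22.4; e = 19.9 − 22.4 = -2.5
N=8: Q̂ = 21 + 0.2·8 = 22.6; e = 21.1 − 22.6 = -1.5
N=9: Q̂ = 21 + 0.2·9 = 22.8; e = 24.8 − 22.8 = 2

-0.5, 2.5, -2.5, -1.5, 2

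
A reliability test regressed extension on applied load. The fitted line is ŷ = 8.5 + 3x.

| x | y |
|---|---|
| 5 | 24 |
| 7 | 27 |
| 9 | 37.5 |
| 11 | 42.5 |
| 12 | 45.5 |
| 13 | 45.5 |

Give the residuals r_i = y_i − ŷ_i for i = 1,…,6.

x=5: ŷ = 8.5 + 3·5 = 23.5; r = 24 − 23.5 = 0.5
x=7: ŷ = 8.5 + 3·7 = 29.5; r = 27 − 29.5 = -2.5
x=9: ŷ = 8.5 + 3·9 = 35.5; r = 37.5 − 35.5 = 2
x=11: ŷ = 8.5 + 3·11 = 41.5; r = 42.5 − 41.5 = 1
x=12: ŷ = 8.5 + 3·12 = 44.5; r = 45.5 − 44.5 = 1
x=13: ŷ = 8.5 + 3·13 = 47.5; r = 45.5 − 47.5 = -2

0.5, -2.5, 2, 1, 1, -2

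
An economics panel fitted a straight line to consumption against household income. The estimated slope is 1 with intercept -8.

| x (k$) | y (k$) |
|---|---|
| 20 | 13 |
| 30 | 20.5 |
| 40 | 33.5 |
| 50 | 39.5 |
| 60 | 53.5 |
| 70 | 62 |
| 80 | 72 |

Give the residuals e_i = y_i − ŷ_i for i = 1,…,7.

x=20: ŷ = -8 + 20 = 12; e = 13 − 12 = 1
x=30: ŷ = -8 + 30 = 22; e = 20.5 − 22 = -1.5
x=40: ŷ = -8 + 40 = 32; e = 33.5 − 32 = 1.5
x=50: ŷ = -8 + 50 = 42; e = 39.5 − 42 = -2.5
x=60: ŷ = -8 + 60 = 52; e = 53.5 − 52 = 1.5
x=70: ŷ = -8 + 70 = 62; e = 62 − 62 = 0
x=80: ŷ = -8 + 80 = 72; e = 72 − 72 = 0

1, -1.5, 1.5, -2.5, 1.5, 0, 0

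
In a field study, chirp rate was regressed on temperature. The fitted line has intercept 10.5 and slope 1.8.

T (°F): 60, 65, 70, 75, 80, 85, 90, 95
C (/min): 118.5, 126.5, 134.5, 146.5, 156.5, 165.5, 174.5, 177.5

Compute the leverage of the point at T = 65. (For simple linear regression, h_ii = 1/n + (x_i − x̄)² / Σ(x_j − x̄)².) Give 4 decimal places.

h = 0.2738

T̄ = (60 + 65 + 70 + 75 + 80 + 85 + 90 + 95)/8 = 77.5
Σ(T − T̄)² = 306.25 + 156.25 + 56.25 + 6.25 + 6.25 + 56.25 + 156.25 + 306.25 = 1050
h = 1/8 + (-12.5)²/1050 = 0.125 + 0.14881 = 0.2738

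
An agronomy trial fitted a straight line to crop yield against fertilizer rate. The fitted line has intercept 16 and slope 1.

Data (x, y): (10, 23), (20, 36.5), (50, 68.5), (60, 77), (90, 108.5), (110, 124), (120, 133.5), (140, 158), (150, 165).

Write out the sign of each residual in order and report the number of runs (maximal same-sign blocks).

x=10: ŷ = 16 + 10 = 26; e = 23 − 26 = -3
x=20: ŷ = 16 + 20 = 36; e = 36.5 − 36 = 0.5
x=50: ŷ = 16 + 50 = 66; e = 68.5 − 66 = 2.5
x=60: ŷ = 16 + 60 = 76; e = 77 − 76 = 1
x=90: ŷ = 16 + 90 = 106; e = 108.5 − 106 = 2.5
x=110: ŷ = 16 + 110 = 126; e = 124 − 126 = -2
x=120: ŷ = 16 + 120 = 136; e = 133.5 − 136 = -2.5
x=140: ŷ = 16 + 140 = 156; e = 158 − 156 = 2
x=150: ŷ = 16 + 150 = 166; e = 165 − 166 = -1
Signs: − + + + + − − + −
Runs: −×1, +×4, −×2, +×1, −×1 → 5

5 runs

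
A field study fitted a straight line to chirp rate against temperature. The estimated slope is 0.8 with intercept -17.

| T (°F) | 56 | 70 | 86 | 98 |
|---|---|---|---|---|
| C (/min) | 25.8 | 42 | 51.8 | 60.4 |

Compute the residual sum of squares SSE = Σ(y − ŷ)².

SSE = 14

T=56: ŷ = -17 + 0.8·56 = 27.8; r = 25.8 − 27.8 = -2
T=70: ŷ = -17 + 0.8·70 = 39; r = 42 − 39 = 3
T=86: ŷ = -17 + 0.8·86 = 51.8; r = 51.8 − 51.8 = 0
T=98: ŷ = -17 + 0.8·98 = 61.4; r = 60.4 − 61.4 = -1
SSE = 4 + 9 + 0 + 1 = 14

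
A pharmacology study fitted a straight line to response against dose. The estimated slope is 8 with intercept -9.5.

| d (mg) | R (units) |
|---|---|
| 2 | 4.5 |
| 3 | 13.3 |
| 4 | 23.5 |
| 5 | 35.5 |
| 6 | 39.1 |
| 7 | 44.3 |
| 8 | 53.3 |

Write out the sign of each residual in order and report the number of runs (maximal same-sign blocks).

3 runs

d=2: R̂ = -9.5 + 8·2 = 6.5; e = 4.5 − 6.5 = -2
d=3: R̂ = -9.5 + 8·3 = 14.5; e = 13.3 − 14.5 = -1.2
d=4: R̂ = -9.5 + 8·4 = 22.5; e = 23.5 − 22.5 = 1
d=5: R̂ = -9.5 + 8·5 = 30.5; e = 35.5 − 30.5 = 5
d=6: R̂ = -9.5 + 8·6 = 38.5; e = 39.1 − 38.5 = 0.6
d=7: R̂ = -9.5 + 8·7 = 46.5; e = 44.3 − 46.5 = -2.2
d=8: R̂ = -9.5 + 8·8 = 54.5; e = 53.3 − 54.5 = -1.2
Signs: − − + + + − −
Runs: −×2, +×3, −×2 → 3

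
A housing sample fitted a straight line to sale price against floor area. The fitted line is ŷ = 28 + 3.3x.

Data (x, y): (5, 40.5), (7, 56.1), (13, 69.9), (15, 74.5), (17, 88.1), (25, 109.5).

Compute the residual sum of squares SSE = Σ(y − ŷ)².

SSE = 68

x=5: ŷ = 28 + 3.3·5 = 44.5; r = 40.5 − 44.5 = -4
x=7: ŷ = 28 + 3.3·7 = 51.1; r = 56.1 − 51.1 = 5
x=13: ŷ = 28 + 3.3·13 = 70.9; r = 69.9 − 70.9 = -1
x=15: ŷ = 28 + 3.3·15 = 77.5; r = 74.5 − 77.5 = -3
x=17: ŷ = 28 + 3.3·17 = 84.1; r = 88.1 − 84.1 = 4
x=25: ŷ = 28 + 3.3·25 = 110.5; r = 109.5 − 110.5 = -1
SSE = 16 + 25 + 1 + 9 + 16 + 1 = 68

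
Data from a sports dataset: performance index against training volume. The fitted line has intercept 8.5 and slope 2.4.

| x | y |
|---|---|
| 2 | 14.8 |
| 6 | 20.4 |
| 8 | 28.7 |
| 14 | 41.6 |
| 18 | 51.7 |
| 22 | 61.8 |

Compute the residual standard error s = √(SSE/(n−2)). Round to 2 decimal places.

s = 1.58

x=2: ŷ = 8.5 + 2.4·2 = 13.3; e = 14.8 − 13.3 = 1.5
x=6: ŷ = 8.5 + 2.4·6 = 22.9; e = 20.4 − 22.9 = -2.5
x=8: ŷ = 8.5 + 2.4·8 = 27.7; e = 28.7 − 27.7 = 1
x=14: ŷ = 8.5 + 2.4·14 = 42.1; e = 41.6 − 42.1 = -0.5
x=18: ŷ = 8.5 + 2.4·18 = 51.7; e = 51.7 − 51.7 = 0
x=22: ŷ = 8.5 + 2.4·22 = 61.3; e = 61.8 − 61.3 = 0.5
SSE = 2.25 + 6.25 + 1 + 0.25 + 0 + 0.25 = 10
s = √(10/4) = √2.5 ≈ 1.58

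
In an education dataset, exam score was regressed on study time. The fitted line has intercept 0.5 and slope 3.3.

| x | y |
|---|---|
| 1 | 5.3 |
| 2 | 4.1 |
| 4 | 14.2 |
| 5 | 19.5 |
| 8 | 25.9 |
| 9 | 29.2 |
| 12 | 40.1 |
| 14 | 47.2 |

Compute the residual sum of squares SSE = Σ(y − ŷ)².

x=1: ŷ = 0.5 + 3.3·1 = 3.8; e = 5.3 − 3.8 = 1.5
x=2: ŷ = 0.5 + 3.3·2 = 7.1; e = 4.1 − 7.1 = -3
x=4: ŷ = 0.5 + 3.3·4 = 13.7; e = 14.2 − 13.7 = 0.5
x=5: ŷ = 0.5 + 3.3·5 = 17; e = 19.5 − 17 = 2.5
x=8: ŷ = 0.5 + 3.3·8 = 26.9; e = 25.9 − 26.9 = -1
x=9: ŷ = 0.5 + 3.3·9 = 30.2; e = 29.2 − 30.2 = -1
x=12: ŷ = 0.5 + 3.3·12 = 40.1; e = 40.1 − 40.1 = 0
x=14: ŷ = 0.5 + 3.3·14 = 46.7; e = 47.2 − 46.7 = 0.5
SSE = 2.25 + 9 + 0.25 + 6.25 + 1 + 1 + 0 + 0.25 = 20

SSE = 20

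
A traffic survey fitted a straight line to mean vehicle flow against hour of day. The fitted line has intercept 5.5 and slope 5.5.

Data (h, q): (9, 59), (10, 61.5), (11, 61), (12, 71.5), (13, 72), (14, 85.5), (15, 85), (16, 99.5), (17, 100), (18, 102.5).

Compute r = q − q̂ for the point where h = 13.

r = -5

q̂ = 5.5 + 5.5·13 = 77
r = 72 − 77 = -5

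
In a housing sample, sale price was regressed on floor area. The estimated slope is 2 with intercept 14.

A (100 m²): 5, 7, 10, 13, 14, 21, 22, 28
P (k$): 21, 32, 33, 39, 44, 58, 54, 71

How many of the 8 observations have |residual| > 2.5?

3

A=5: P̂ = 14 + 2·5 = 24; r = 21 − 24 = -3
A=7: P̂ = 14 + 2·7 = 28; r = 32 − 28 = 4
A=10: P̂ = 14 + 2·10 = 34; r = 33 − 34 = -1
A=13: P̂ = 14 + 2·13 = 40; r = 39 − 40 = -1
A=14: P̂ = 14 + 2·14 = 42; r = 44 − 42 = 2
A=21: P̂ = 14 + 2·21 = 56; r = 58 − 56 = 2
A=22: P̂ = 14 + 2·22 = 58; r = 54 − 58 = -4
A=28: P̂ = 14 + 2·28 = 70; r = 71 − 70 = 1
|r| > 2.5: A=5 (|r|=3), A=7 (|r|=4), A=22 (|r|=4) → 3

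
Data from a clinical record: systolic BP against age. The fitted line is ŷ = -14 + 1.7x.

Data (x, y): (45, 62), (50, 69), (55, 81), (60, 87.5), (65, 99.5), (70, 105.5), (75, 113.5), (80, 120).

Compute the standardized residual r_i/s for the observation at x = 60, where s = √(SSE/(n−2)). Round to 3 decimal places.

-0.274

x=45: ŷ = -14 + 1.7·45 = 62.5; r = 62 − 62.5 = -0.5
x=50: ŷ = -14 + 1.7·50 = 71; r = 69 − 71 = -2
x=55: ŷ = -14 + 1.7·55 = 79.5; r = 81 − 79.5 = 1.5
x=60: ŷ = -14 + 1.7·60 = 88; r = 87.5 − 88 = -0.5
x=65: ŷ = -14 + 1.7·65 = 96.5; r = 99.5 − 96.5 = 3
x=70: ŷ = -14 + 1.7·70 = 105; r = 105.5 − 105 = 0.5
x=75: ŷ = -14 + 1.7·75 = 113.5; r = 113.5 − 113.5 = 0
x=80: ŷ = -14 + 1.7·80 = 122; r = 120 − 122 = -2
SSE = 0.25 + 4 + 2.25 + 0.25 + 9 + 0.25 + 0 + 4 = 20
s = √(20/6) = 1.82574
r/s = -0.5 / 1.82574 = -0.274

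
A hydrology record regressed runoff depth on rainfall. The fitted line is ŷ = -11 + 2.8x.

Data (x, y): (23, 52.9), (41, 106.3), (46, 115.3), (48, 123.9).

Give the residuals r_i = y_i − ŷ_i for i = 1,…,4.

x=23: ŷ = -11 + 2.8·23 = 53.4; r = 52.9 − 53.4 = -0.5
x=41: ŷ = -11 + 2.8·41 = 103.8; r = 106.3 − 103.8 = 2.5
x=46: ŷ = -11 + 2.8·46 = 117.8; r = 115.3 − 117.8 = -2.5
x=48: ŷ = -11 + 2.8·48 = 123.4; r = 123.9 − 123.4 = 0.5

-0.5, 2.5, -2.5, 0.5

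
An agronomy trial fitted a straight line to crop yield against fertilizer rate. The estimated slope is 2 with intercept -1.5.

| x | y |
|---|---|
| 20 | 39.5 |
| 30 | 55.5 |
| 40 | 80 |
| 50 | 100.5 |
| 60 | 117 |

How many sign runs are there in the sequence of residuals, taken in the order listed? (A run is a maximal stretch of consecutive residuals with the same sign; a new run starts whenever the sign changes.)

4 runs

x=20: ŷ = -1.5 + 2·20 = 38.5; r = 39.5 − 38.5 = 1
x=30: ŷ = -1.5 + 2·30 = 58.5; r = 55.5 − 58.5 = -3
x=40: ŷ = -1.5 + 2·40 = 78.5; r = 80 − 78.5 = 1.5
x=50: ŷ = -1.5 + 2·50 = 98.5; r = 100.5 − 98.5 = 2
x=60: ŷ = -1.5 + 2·60 = 118.5; r = 117 − 118.5 = -1.5
Signs: + − + + −
Runs: +×1, −×1, +×2, −×1 → 4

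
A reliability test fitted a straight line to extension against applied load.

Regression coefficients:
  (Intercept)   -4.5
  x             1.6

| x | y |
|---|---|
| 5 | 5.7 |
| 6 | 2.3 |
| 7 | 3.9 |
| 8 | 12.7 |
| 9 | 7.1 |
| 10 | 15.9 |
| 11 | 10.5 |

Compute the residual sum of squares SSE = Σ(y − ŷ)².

x=5: ŷ = -4.5 + 1.6·5 = 3.5; r = 5.7 − 3.5 = 2.2
x=6: ŷ = -4.5 + 1.6·6 = 5.1; r = 2.3 − 5.1 = -2.8
x=7: ŷ = -4.5 + 1.6·7 = 6.7; r = 3.9 − 6.7 = -2.8
x=8: ŷ = -4.5 + 1.6·8 = 8.3; r = 12.7 − 8.3 = 4.4
x=9: ŷ = -4.5 + 1.6·9 = 9.9; r = 7.1 − 9.9 = -2.8
x=10: ŷ = -4.5 + 1.6·10 = 11.5; r = 15.9 − 11.5 = 4.4
x=11: ŷ = -4.5 + 1.6·11 = 13.1; r = 10.5 − 13.1 = -2.6
SSE = 4.84 + 7.84 + 7.84 + 19.36 + 7.84 + 19.36 + 6.76 = 73.84

SSE = 73.84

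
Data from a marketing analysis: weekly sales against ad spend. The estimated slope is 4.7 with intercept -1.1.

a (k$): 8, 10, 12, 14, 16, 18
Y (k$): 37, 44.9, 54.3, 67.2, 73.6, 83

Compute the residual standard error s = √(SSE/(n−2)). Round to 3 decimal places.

a=8: Ŷ = -1.1 + 4.7·8 = 36.5; r = 37 − 36.5 = 0.5
a=10: Ŷ = -1.1 + 4.7·10 = 45.9; r = 44.9 − 45.9 = -1
a=12: Ŷ = -1.1 + 4.7·12 = 55.3; r = 54.3 − 55.3 = -1
a=14: Ŷ = -1.1 + 4.7·14 = 64.7; r = 67.2 − 64.7 = 2.5
a=16: Ŷ = -1.1 + 4.7·16 = 74.1; r = 73.6 − 74.1 = -0.5
a=18: Ŷ = -1.1 + 4.7·18 = 83.5; r = 83 − 83.5 = -0.5
SSE = 0.25 + 1 + 1 + 6.25 + 0.25 + 0.25 = 9
s = √(9/4) = √2.25 ≈ 1.500

s = 1.500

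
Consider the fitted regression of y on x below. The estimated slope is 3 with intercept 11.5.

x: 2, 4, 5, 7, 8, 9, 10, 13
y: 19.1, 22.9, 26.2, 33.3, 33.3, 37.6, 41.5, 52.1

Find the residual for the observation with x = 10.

r = 0

ŷ = 11.5 + 3·10 = 41.5
r = 41.5 − 41.5 = 0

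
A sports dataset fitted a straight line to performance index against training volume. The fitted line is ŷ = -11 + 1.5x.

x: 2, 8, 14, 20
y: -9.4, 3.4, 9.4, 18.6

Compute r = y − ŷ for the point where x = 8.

ŷ = -11 + 1.5·8 = 1
r = 3.4 − 1 = 2.4

r = 2.4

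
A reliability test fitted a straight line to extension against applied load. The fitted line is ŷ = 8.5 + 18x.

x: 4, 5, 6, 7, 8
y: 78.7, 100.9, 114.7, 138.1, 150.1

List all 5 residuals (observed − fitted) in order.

x=4: ŷ = 8.5 + 18·4 = 80.5; r = 78.7 − 80.5 = -1.8
x=5: ŷ = 8.5 + 18·5 = 98.5; r = 100.9 − 98.5 = 2.4
x=6: ŷ = 8.5 + 18·6 = 116.5; r = 114.7 − 116.5 = -1.8
x=7: ŷ = 8.5 + 18·7 = 134.5; r = 138.1 − 134.5 = 3.6
x=8: ŷ = 8.5 + 18·8 = 152.5; r = 150.1 − 152.5 = -2.4

-1.8, 2.4, -1.8, 3.6, -2.4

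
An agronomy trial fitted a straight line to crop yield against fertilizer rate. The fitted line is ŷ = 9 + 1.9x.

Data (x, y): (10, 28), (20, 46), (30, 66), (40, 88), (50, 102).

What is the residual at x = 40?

ŷ = 9 + 1.9·40 = 85
e = 88 − 85 = 3

e = 3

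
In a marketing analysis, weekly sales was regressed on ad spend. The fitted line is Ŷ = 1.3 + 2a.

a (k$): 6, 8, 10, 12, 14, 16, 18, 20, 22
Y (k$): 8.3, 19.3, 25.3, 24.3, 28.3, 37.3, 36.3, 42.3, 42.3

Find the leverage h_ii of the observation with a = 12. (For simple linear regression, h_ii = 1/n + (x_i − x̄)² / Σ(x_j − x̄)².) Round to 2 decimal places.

h = 0.13

ā = (6 + 8 + 10 + 12 + 14 + 16 + 18 + 20 + 22)/9 = 14
Σ(a − ā)² = 64 + 36 + 16 + 4 + 0 + 4 + 16 + 36 + 64 = 240
h = 1/9 + (-2)²/240 = 0.111111 + 0.0166667 = 0.13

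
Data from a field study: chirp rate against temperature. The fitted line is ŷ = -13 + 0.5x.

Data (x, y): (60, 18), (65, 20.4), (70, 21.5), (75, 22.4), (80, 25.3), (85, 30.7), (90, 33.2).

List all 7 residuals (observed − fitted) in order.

x=60: ŷ = -13 + 0.5·60 = 17; r = 18 − 17 = 1
x=65: ŷ = -13 + 0.5·65 = 19.5; r = 20.4 − 19.5 = 0.9
x=70: ŷ = -13 + 0.5·70 = 22; r = 21.5 − 22 = -0.5
x=75: ŷ = -13 + 0.5·75 = 24.5; r = 22.4 − 24.5 = -2.1
x=80: ŷ = -13 + 0.5·80 = 27; r = 25.3 − 27 = -1.7
x=85: ŷ = -13 + 0.5·85 = 29.5; r = 30.7 − 29.5 = 1.2
x=90: ŷ = -13 + 0.5·90 = 32; r = 33.2 − 32 = 1.2

1, 0.9, -0.5, -2.1, -1.7, 1.2, 1.2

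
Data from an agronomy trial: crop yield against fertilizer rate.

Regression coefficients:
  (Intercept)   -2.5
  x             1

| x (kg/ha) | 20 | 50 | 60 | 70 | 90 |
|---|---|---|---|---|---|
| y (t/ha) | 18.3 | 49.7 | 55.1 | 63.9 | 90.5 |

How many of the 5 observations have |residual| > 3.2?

x=20: ŷ = -2.5 + 20 = 17.5; r = 18.3 − 17.5 = 0.8
x=50: ŷ = -2.5 + 50 = 47.5; r = 49.7 − 47.5 = 2.2
x=60: ŷ = -2.5 + 60 = 57.5; r = 55.1 − 57.5 = -2.4
x=70: ŷ = -2.5 + 70 = 67.5; r = 63.9 − 67.5 = -3.6
x=90: ŷ = -2.5 + 90 = 87.5; r = 90.5 − 87.5 = 3
|r| > 3.2: x=70 (|r|=3.6) → 1

1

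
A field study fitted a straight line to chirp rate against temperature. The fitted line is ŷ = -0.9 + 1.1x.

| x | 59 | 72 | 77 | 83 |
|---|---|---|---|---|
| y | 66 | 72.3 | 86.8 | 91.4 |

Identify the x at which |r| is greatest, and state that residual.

x=59: ŷ = -0.9 + 1.1·59 = 64; r = 66 − 64 = 2
x=72: ŷ = -0.9 + 1.1·72 = 78.3; r = 72.3 − 78.3 = -6
x=77: ŷ = -0.9 + 1.1·77 = 83.8; r = 86.8 − 83.8 = 3
x=83: ŷ = -0.9 + 1.1·83 = 90.4; r = 91.4 − 90.4 = 1
Largest |r| is 6 at x = 72, residual -6.

x = 72, r = -6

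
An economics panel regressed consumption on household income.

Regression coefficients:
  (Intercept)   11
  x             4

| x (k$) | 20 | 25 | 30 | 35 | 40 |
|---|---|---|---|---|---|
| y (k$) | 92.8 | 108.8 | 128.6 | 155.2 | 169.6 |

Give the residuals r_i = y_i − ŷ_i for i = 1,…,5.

x=20: ŷ = 11 + 4·20 = 91; r = 92.8 − 91 = 1.8
x=25: ŷ = 11 + 4·25 = 111; r = 108.8 − 111 = -2.2
x=30: ŷ = 11 + 4·30 = 131; r = 128.6 − 131 = -2.4
x=35: ŷ = 11 + 4·35 = 151; r = 155.2 − 151 = 4.2
x=40: ŷ = 11 + 4·40 = 171; r = 169.6 − 171 = -1.4

1.8, -2.2, -2.4, 4.2, -1.4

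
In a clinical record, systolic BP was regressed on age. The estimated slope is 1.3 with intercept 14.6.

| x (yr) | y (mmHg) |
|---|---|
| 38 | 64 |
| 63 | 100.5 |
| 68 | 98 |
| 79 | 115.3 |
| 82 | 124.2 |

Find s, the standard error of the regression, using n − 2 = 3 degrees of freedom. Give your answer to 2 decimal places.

x=38: ŷ = 14.6 + 1.3·38 = 64; r = 64 − 64 = 0
x=63: ŷ = 14.6 + 1.3·63 = 96.5; r = 100.5 − 96.5 = 4
x=68: ŷ = 14.6 + 1.3·68 = 103; r = 98 − 103 = -5
x=79: ŷ = 14.6 + 1.3·79 = 117.3; r = 115.3 − 117.3 = -2
x=82: ŷ = 14.6 + 1.3·82 = 121.2; r = 124.2 − 121.2 = 3
SSE = 0 + 16 + 25 + 4 + 9 = 54
s = √(54/3) = √18 ≈ 4.24

s = 4.24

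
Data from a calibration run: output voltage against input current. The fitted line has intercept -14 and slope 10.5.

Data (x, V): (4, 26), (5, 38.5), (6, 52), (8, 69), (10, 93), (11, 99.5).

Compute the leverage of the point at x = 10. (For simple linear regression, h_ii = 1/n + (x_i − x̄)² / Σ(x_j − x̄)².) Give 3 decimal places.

h = 0.347

x̄ = (4 + 5 + 6 + 8 + 10 + 11)/6 = 7.33333
Σ(x − x̄)² = 11.1111 + 5.44444 + 1.77778 + 0.444444 + 7.11111 + 13.4444 = 39.3333
h = 1/6 + (2.66667)²/39.3333 = 0.166667 + 0.180791 = 0.347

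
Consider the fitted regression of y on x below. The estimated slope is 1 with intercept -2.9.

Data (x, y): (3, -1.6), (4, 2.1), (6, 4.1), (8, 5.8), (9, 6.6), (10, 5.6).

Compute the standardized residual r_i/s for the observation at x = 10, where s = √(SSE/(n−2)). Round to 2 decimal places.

x=3: ŷ = -2.9 + 3 = 0.1; r = -1.6 − 0.1 = -1.7
x=4: ŷ = -2.9 + 4 = 1.1; r = 2.1 − 1.1 = 1
x=6: ŷ = -2.9 + 6 = 3.1; r = 4.1 − 3.1 = 1
x=8: ŷ = -2.9 + 8 = 5.1; r = 5.8 − 5.1 = 0.7
x=9: ŷ = -2.9 + 9 = 6.1; r = 6.6 − 6.1 = 0.5
x=10: ŷ = -2.9 + 10 = 7.1; r = 5.6 − 7.1 = -1.5
SSE = 2.89 + 1 + 1 + 0.49 + 0.25 + 2.25 = 7.88
s = √(7.88/4) = 1.40357
r/s = -1.5 / 1.40357 = -1.07

-1.07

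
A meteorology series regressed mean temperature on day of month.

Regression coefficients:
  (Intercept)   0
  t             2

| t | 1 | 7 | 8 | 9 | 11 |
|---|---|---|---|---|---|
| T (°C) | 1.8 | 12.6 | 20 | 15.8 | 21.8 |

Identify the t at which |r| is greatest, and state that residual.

t=1: ŷ = 2·1 = 2; r = 1.8 − 2 = -0.2
t=7: ŷ = 2·7 = 14; r = 12.6 − 14 = -1.4
t=8: ŷ = 2·8 = 16; r = 20 − 16 = 4
t=9: ŷ = 2·9 = 18; r = 15.8 − 18 = -2.2
t=11: ŷ = 2·11 = 22; r = 21.8 − 22 = -0.2
Largest |r| is 4 at t = 8, residual 4.

t = 8, r = 4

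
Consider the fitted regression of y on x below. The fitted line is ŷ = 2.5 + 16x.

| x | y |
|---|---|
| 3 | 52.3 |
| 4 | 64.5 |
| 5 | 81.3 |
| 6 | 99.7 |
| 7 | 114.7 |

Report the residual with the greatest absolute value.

e = -2

x=3: ŷ = 2.5 + 16·3 = 50.5; e = 52.3 − 50.5 = 1.8
x=4: ŷ = 2.5 + 16·4 = 66.5; e = 64.5 − 66.5 = -2
x=5: ŷ = 2.5 + 16·5 = 82.5; e = 81.3 − 82.5 = -1.2
x=6: ŷ = 2.5 + 16·6 = 98.5; e = 99.7 − 98.5 = 1.2
x=7: ŷ = 2.5 + 16·7 = 114.5; e = 114.7 − 114.5 = 0.2
Largest |e| is 2 at x = 4, residual -2.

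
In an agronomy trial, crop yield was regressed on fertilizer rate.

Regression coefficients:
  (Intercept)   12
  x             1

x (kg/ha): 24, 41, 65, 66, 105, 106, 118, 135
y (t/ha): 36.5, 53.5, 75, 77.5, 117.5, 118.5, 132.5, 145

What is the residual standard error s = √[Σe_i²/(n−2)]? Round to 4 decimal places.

s = 1.6073

x=24: ŷ = 12 + 24 = 36; e = 36.5 − 36 = 0.5
x=41: ŷ = 12 + 41 = 53; e = 53.5 − 53 = 0.5
x=65: ŷ = 12 + 65 = 77; e = 75 − 77 = -2
x=66: ŷ = 12 + 66 = 78; e = 77.5 − 78 = -0.5
x=105: ŷ = 12 + 105 = 117; e = 117.5 − 117 = 0.5
x=106: ŷ = 12 + 106 = 118; e = 118.5 − 118 = 0.5
x=118: ŷ = 12 + 118 = 130; e = 132.5 − 130 = 2.5
x=135: ŷ = 12 + 135 = 147; e = 145 − 147 = -2
SSE = 0.25 + 0.25 + 4 + 0.25 + 0.25 + 0.25 + 6.25 + 4 = 15.5
s = √(15.5/6) = √2.58333 ≈ 1.6073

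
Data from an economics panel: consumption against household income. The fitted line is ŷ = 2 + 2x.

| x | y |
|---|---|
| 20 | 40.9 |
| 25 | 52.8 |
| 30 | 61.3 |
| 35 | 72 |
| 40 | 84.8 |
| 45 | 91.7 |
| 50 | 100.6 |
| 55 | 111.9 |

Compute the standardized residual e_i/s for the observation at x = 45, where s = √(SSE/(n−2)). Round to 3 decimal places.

-0.210

x=20: ŷ = 2 + 2·20 = 42; e = 40.9 − 42 = -1.1
x=25: ŷ = 2 + 2·25 = 52; e = 52.8 − 52 = 0.8
x=30: ŷ = 2 + 2·30 = 62; e = 61.3 − 62 = -0.7
x=35: ŷ = 2 + 2·35 = 72; e = 72 − 72 = 0
x=40: ŷ = 2 + 2·40 = 82; e = 84.8 − 82 = 2.8
x=45: ŷ = 2 + 2·45 = 92; e = 91.7 − 92 = -0.3
x=50: ŷ = 2 + 2·50 = 102; e = 100.6 − 102 = -1.4
x=55: ŷ = 2 + 2·55 = 112; e = 111.9 − 112 = -0.1
SSE = 1.21 + 0.64 + 0.49 + 0 + 7.84 + 0.09 + 1.96 + 0.01 = 12.24
s = √(12.24/6) = 1.42829
e/s = -0.3 / 1.42829 = -0.210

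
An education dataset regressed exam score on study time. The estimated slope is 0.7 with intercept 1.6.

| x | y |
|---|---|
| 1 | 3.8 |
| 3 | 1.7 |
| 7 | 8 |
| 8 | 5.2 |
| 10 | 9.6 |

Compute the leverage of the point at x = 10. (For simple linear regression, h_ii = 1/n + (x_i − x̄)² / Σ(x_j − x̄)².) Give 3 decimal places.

h = 0.522

x̄ = (1 + 3 + 7 + 8 + 10)/5 = 5.8
Σ(x − x̄)² = 23.04 + 7.84 + 1.44 + 4.84 + 17.64 = 54.8
h = 1/5 + (4.2)²/54.8 = 0.2 + 0.321898 = 0.522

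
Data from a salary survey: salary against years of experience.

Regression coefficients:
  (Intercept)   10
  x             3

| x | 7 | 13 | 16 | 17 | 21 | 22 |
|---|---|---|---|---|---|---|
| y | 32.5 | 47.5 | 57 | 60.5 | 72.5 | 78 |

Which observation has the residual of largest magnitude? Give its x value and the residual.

x=7: ŷ = 10 + 3·7 = 31; r = 32.5 − 31 = 1.5
x=13: ŷ = 10 + 3·13 = 49; r = 47.5 − 49 = -1.5
x=16: ŷ = 10 + 3·16 = 58; r = 57 − 58 = -1
x=17: ŷ = 10 + 3·17 = 61; r = 60.5 − 61 = -0.5
x=21: ŷ = 10 + 3·21 = 73; r = 72.5 − 73 = -0.5
x=22: ŷ = 10 + 3·22 = 76; r = 78 − 76 = 2
Largest |r| is 2 at x = 22, residual 2.

x = 22, r = 2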